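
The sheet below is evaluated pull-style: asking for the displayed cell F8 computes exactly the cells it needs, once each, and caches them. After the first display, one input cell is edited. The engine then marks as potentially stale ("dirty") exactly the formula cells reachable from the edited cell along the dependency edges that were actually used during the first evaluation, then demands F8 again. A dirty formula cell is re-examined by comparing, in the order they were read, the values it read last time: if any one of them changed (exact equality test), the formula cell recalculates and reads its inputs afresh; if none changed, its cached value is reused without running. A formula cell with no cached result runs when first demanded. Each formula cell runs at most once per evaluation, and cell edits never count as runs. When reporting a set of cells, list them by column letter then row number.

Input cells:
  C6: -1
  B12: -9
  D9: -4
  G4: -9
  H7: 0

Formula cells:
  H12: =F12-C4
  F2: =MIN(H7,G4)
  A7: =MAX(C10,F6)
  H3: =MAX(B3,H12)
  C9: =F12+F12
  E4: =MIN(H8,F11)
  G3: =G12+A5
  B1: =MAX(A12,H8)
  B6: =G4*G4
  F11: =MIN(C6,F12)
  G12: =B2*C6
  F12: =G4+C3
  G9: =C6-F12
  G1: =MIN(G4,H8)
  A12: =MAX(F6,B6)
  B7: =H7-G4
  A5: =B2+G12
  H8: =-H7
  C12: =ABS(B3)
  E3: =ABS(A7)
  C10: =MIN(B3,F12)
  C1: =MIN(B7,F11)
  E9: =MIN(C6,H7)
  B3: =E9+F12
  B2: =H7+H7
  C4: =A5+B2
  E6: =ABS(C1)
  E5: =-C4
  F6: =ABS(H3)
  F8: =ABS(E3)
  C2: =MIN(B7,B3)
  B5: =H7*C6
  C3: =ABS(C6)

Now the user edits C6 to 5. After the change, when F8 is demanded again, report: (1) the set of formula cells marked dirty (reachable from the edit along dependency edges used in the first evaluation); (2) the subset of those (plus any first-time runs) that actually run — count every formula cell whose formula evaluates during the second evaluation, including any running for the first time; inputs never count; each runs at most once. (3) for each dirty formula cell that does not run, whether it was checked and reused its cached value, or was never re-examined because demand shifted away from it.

The edit dirties: A5, A7, B3, C3, C4, C10, E3, E9, F6, F8, F12, G12, H3, H12.
12 formula cells run: A7, B3, C3, C10, E3, E9, F6, F8, F12, G12, H3, H12.
Cache hits after checking: A5, C4.
Note where the cutoff bites: A5 is checked, finds nothing changed, and keeps its cache.

First demand of the output computes:
  B2 = 0 + 0 = 0
  C3 = ABS(-1) = 1
  E9 = MIN(-1, 0) = -1
  F12 = -9 + 1 = -8
  B3 = -1 + -8 = -9
  C10 = MIN(-9, -8) = -9
  G12 = 0 * -1 = 0
  A5 = 0 + 0 = 0
  C4 = 0 + 0 = 0
  H12 = -8 - 0 = -8
  H3 = MAX(-9, -8) = -8
  F6 = ABS(-8) = 8
  A7 = MAX(-9, 8) = 8
  E3 = ABS(8) = 8
  F8 = ABS(8) = 8

After the edit, cleaning proceeds:
  C3: a read changed (C6 -1->5) — executes, giving 5.
  E9: a read changed (C6 -1->5) — executes, giving 0.
  F12: a read changed (C3 1->5) — executes, giving -4.
  B3: a read changed (E9 -1->0; F12 -8->-4) — executes, giving -4.
  C10: a read changed (B3 -9->-4; F12 -8->-4) — executes, giving -4.
  G12: a read changed (C6 -1->5) — executes, giving 0 — identical to its old value.
  A5: dirty, but its reads are unchanged (B2 unchanged, G12 unchanged); cached 0 stands.
  C4: dirty, but its reads are unchanged (A5 unchanged, B2 unchanged); cached 0 stands.
  H12: a read changed (F12 -8->-4) — executes, giving -4.
  H3: a read changed (B3 -9->-4; H12 -8->-4) — executes, giving -4.
  F6: a read changed (H3 -8->-4) — executes, giving 4.
  A7: a read changed (C10 -9->-4; F6 8->4) — executes, giving 4.
  E3: a read changed (A7 8->4) — executes, giving 4.
  F8: a read changed (E3 8->4) — executes, giving 4.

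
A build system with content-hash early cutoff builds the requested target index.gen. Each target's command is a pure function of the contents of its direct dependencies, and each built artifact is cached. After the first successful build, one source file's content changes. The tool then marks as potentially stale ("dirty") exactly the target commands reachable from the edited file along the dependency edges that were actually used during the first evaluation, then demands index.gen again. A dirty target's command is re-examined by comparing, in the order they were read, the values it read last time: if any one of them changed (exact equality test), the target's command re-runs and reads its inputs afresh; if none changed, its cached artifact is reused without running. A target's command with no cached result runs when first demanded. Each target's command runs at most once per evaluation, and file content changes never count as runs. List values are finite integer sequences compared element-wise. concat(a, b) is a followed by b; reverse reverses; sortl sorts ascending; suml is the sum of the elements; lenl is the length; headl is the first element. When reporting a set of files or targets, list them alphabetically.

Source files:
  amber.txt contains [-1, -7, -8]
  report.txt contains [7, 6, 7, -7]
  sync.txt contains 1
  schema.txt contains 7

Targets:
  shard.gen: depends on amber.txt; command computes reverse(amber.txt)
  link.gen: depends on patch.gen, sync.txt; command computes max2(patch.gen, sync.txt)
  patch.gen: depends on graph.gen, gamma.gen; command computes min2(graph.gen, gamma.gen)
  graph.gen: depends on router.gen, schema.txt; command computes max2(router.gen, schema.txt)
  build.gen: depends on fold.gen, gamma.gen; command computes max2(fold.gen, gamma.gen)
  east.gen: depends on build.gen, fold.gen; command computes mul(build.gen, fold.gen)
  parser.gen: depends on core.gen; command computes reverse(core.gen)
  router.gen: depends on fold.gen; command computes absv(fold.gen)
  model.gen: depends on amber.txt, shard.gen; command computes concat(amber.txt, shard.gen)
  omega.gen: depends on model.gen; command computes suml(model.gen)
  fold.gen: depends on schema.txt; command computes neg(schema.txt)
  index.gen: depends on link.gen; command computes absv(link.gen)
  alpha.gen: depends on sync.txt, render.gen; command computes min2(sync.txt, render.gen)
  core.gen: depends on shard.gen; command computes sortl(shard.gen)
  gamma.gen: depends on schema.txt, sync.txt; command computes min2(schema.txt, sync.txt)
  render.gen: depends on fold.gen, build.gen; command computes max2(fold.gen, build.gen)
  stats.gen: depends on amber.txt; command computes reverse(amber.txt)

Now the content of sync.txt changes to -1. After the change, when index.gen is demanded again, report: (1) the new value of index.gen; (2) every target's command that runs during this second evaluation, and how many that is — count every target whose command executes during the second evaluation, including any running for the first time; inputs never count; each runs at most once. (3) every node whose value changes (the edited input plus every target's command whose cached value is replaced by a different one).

First evaluation (everything demanded from the output):
  fold.gen = neg(7) = -7
  gamma.gen = min2(7, 1) = 1
  router.gen = absv(-7) = 7
  graph.gen = max2(7, 7) = 7
  patch.gen = min2(7, 1) = 1
  link.gen = max2(1, 1) = 1
  index.gen = absv(1) = 1

Propagation after the edit:
  gamma.gen: runs — sync.txt 1->-1; result -1.
  patch.gen: runs — gamma.gen 1->-1; result -1.
  link.gen: runs — patch.gen 1->-1; sync.txt 1->-1; result -1.
  index.gen: runs — link.gen 1->-1; result 1 (same value as before).

New value of index.gen: 1.
Target commands that run: gamma.gen, index.gen, link.gen, patch.gen — 4 in total.
Values that change: gamma.gen, link.gen, patch.gen, sync.txt.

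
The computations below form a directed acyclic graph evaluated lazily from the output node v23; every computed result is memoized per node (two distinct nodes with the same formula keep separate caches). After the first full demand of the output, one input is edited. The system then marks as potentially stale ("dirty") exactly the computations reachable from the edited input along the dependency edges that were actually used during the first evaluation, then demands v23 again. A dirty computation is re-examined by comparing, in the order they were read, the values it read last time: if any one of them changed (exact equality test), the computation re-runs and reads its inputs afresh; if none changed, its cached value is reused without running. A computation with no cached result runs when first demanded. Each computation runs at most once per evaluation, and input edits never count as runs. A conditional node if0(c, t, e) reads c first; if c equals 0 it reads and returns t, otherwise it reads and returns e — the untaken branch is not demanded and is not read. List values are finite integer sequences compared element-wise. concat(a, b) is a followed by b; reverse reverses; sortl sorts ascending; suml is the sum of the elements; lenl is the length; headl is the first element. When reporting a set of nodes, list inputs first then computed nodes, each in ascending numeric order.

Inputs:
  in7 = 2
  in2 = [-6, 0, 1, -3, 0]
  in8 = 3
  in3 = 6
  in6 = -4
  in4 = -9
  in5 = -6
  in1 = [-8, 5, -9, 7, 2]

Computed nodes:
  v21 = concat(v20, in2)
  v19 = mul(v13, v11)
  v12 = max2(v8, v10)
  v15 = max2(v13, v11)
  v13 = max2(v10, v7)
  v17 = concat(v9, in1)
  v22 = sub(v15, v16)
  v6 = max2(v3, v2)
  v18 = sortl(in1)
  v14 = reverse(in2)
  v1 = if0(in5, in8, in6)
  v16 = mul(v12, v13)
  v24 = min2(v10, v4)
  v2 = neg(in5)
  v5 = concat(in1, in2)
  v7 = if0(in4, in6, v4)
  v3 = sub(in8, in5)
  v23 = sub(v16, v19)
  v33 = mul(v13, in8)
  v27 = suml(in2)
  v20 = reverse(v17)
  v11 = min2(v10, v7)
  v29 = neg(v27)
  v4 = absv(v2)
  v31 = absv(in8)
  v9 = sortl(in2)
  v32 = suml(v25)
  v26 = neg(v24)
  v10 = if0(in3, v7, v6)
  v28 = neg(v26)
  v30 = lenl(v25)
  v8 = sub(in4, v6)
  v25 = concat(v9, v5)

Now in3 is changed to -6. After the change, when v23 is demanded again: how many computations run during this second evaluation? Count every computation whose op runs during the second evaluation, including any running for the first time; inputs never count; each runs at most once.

1 computations run: v10.
Note the absorption at v10: it re-runs yet its value is the same, leaving the output's value untouched.

First demand of the output computes:
  v2 = neg(-6) = 6
  v3 = sub(3, -6) = 9
  v4 = absv(6) = 6
  v6 = max2(9, 6) = 9
  v7 = if0(in4=-9 -> else branch v4) = 6
  v8 = sub(-9, 9) = -18
  v10 = if0(in3=6 -> else branch v6) = 9
  v11 = min2(9, 6) = 6
  v12 = max2(-18, 9) = 9
  v13 = max2(9, 6) = 9
  v16 = mul(9, 9) = 81
  v19 = mul(9, 6) = 54
  v23 = sub(81, 54) = 27

After the edit, cleaning proceeds:
  v10: a read changed (in3 6->-6) — executes, giving 9 — identical to its old value.
  v11: dirty, but its reads are unchanged (v10 unchanged, v7 unchanged); cached 6 stands.
  v12: dirty, but its reads are unchanged (v8 unchanged, v10 unchanged); cached 9 stands.
  v13: dirty, but its reads are unchanged (v10 unchanged, v7 unchanged); cached 9 stands.
  v16: dirty, but its reads are unchanged (v12 unchanged, v13 unchanged); cached 81 stands.
  v19: dirty, but its reads are unchanged (v13 unchanged, v11 unchanged); cached 54 stands.
  v23: dirty, but its reads are unchanged (v16 unchanged, v19 unchanged); cached 27 stands.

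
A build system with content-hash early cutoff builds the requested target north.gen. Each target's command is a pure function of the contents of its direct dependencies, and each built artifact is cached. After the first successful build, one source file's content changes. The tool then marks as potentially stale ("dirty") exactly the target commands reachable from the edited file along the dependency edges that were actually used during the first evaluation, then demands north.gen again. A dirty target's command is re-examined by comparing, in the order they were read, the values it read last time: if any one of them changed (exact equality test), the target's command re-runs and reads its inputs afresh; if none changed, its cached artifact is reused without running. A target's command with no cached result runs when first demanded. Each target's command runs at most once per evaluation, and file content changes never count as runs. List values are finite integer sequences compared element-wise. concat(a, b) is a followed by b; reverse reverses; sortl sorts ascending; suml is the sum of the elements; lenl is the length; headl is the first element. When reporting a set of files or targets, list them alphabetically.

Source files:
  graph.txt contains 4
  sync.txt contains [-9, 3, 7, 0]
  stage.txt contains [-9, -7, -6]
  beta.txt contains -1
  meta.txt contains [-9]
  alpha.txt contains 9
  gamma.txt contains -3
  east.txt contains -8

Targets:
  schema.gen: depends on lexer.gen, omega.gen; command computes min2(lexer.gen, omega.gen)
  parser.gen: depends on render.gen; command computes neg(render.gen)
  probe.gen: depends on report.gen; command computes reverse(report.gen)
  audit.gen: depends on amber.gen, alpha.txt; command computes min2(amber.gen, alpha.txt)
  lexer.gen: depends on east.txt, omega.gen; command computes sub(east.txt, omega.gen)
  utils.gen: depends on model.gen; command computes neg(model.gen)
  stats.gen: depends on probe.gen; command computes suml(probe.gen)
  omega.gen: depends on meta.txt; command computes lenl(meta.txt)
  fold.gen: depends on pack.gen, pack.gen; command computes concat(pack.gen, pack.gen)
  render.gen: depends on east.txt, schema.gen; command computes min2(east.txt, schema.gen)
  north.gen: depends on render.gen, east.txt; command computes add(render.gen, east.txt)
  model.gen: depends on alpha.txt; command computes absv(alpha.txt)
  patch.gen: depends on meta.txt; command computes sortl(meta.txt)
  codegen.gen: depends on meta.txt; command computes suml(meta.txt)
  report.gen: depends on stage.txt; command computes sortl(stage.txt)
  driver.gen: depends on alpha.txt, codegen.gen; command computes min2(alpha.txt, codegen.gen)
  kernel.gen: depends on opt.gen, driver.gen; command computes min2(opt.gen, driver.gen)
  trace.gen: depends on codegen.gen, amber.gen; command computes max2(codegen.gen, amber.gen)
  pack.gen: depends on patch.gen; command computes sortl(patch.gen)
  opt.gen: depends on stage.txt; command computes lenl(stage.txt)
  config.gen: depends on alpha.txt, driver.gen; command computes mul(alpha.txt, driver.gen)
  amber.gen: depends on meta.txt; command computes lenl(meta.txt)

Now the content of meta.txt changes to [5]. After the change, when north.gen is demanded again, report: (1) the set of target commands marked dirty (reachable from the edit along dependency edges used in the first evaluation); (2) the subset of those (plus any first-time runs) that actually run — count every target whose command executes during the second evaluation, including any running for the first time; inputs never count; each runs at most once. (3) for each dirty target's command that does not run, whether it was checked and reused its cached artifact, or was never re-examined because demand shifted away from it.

First evaluation (everything demanded from the output):
  omega.gen = lenl([-9]) = 1
  lexer.gen = sub(-8, 1) = -9
  schema.gen = min2(-9, 1) = -9
  render.gen = min2(-8, -9) = -9
  north.gen = add(-9, -8) = -17

Propagation after the edit:
  omega.gen: runs — meta.txt [-9]->[5]; result 1 (same value as before).
  lexer.gen: checked — values it read are unchanged (east.txt unchanged, omega.gen unchanged); reused cached -9 without running.
  schema.gen: checked — values it read are unchanged (lexer.gen unchanged, omega.gen unchanged); reused cached -9 without running.
  render.gen: checked — values it read are unchanged (east.txt unchanged, schema.gen unchanged); reused cached -9 without running.
  north.gen: checked — values it read are unchanged (render.gen unchanged, east.txt unchanged); reused cached -17 without running.

Key observation: the change is absorbed at omega.gen — it re-runs but produces the same value, and the output's value is unchanged.

Marked dirty: lexer.gen, north.gen, omega.gen, render.gen, schema.gen.
Target commands that run: omega.gen — 1 in total.
Checked but reused from cache: lexer.gen, north.gen, render.gen, schema.gen.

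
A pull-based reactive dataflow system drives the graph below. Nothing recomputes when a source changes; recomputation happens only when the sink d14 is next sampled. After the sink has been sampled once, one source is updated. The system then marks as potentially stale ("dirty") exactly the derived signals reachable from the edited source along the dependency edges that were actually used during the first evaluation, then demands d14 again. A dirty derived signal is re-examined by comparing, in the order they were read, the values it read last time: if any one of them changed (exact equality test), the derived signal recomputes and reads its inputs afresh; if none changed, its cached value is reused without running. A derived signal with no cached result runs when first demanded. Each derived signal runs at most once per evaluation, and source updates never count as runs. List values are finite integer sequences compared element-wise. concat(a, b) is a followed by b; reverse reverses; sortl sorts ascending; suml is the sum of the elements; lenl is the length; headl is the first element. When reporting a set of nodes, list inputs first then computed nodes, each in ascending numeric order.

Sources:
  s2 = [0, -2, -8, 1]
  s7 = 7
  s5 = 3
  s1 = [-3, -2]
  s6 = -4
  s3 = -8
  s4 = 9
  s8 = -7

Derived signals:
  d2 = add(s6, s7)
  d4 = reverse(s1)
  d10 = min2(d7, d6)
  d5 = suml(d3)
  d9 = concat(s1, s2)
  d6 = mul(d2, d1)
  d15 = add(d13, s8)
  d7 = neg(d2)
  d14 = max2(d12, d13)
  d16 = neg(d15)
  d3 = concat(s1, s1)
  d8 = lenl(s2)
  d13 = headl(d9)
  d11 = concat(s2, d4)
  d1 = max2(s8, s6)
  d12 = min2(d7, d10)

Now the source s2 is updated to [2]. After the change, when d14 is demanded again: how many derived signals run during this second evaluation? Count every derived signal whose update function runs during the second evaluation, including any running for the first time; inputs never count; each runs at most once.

Derived signals that run: d9, d13 — 2 in total.
Key observation: the change is absorbed at d13 — it re-runs but produces the same value, and the output's value is unchanged.

First evaluation (everything demanded from the output):
  d1 = max2(-7, -4) = -4
  d2 = add(-4, 7) = 3
  d6 = mul(3, -4) = -12
  d7 = neg(3) = -3
  d9 = concat([-3, -2], [0, -2, -8, 1]) = [-3, -2, 0, -2, -8, 1]
  d10 = min2(-3, -12) = -12
  d12 = min2(-3, -12) = -12
  d13 = headl([-3, -2, 0, -2, -8, 1]) = -3
  d14 = max2(-12, -3) = -3

Propagation after the edit:
  d9: runs — s2 [0, -2, -8, 1]->[2]; result [-3, -2, 2].
  d13: runs — d9 [-3, -2, 0, -2, -8, 1]->[-3, -2, 2]; result -3 (same value as before).
  d14: checked — values it read are unchanged (d12 unchanged, d13 unchanged); reused cached -3 without running.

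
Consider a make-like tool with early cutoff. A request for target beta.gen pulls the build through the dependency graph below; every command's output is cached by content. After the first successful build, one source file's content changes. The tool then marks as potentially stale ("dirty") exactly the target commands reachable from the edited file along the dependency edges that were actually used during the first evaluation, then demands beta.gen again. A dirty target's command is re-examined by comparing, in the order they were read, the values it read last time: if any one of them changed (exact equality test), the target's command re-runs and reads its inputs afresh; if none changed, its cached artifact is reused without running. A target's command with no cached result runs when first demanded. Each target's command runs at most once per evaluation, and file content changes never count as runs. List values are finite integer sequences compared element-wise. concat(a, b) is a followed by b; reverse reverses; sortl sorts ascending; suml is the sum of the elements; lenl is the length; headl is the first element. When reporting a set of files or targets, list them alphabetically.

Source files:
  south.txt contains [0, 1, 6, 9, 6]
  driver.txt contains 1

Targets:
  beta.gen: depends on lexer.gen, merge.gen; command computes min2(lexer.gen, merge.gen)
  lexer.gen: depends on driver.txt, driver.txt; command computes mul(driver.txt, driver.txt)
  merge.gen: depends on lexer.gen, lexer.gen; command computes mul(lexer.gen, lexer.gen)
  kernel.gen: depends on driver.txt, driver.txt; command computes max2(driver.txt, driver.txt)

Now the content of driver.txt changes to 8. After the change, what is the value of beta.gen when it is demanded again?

Demanding beta.gen again yields 64.

First demand of the output computes:
  lexer.gen = mul(1, 1) = 1
  merge.gen = mul(1, 1) = 1
  beta.gen = min2(1, 1) = 1

After the edit, cleaning proceeds:
  lexer.gen: a read changed (driver.txt 1->8; driver.txt 1->8) — executes, giving 64.
  merge.gen: a read changed (lexer.gen 1->64; lexer.gen 1->64) — executes, giving 4096.
  beta.gen: a read changed (lexer.gen 1->64; merge.gen 1->4096) — executes, giving 64.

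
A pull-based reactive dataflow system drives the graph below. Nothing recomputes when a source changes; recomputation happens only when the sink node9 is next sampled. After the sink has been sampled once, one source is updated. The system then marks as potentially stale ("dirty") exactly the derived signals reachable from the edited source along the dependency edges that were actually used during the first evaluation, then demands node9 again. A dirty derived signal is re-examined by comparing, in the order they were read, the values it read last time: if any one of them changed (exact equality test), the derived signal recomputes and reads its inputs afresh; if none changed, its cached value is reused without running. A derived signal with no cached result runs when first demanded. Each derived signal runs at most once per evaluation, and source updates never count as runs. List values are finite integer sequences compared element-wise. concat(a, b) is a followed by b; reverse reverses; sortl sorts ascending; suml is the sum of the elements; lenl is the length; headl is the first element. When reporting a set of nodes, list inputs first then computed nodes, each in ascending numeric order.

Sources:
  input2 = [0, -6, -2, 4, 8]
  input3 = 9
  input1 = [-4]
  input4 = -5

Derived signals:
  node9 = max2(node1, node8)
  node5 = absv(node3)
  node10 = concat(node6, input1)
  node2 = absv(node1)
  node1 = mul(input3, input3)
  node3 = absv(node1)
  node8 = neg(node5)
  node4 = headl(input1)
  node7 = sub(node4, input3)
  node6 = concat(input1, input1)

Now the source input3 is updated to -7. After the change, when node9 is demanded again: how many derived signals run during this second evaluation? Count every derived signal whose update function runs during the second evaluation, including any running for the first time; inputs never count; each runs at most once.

Derived signals that run: node1, node3, node5, node8, node9 — 5 in total.

First evaluation (everything demanded from the output):
  node1 = mul(9, 9) = 81
  node3 = absv(81) = 81
  node5 = absv(81) = 81
  node8 = neg(81) = -81
  node9 = max2(81, -81) = 81

Propagation after the edit:
  node1: runs — input3 9->-7; input3 9->-7; result 49.
  node3: runs — node1 81->49; result 49.
  node5: runs — node3 81->49; result 49.
  node8: runs — node5 81->49; result -49.
  node9: runs — node1 81->49; node8 -81->-49; result 49.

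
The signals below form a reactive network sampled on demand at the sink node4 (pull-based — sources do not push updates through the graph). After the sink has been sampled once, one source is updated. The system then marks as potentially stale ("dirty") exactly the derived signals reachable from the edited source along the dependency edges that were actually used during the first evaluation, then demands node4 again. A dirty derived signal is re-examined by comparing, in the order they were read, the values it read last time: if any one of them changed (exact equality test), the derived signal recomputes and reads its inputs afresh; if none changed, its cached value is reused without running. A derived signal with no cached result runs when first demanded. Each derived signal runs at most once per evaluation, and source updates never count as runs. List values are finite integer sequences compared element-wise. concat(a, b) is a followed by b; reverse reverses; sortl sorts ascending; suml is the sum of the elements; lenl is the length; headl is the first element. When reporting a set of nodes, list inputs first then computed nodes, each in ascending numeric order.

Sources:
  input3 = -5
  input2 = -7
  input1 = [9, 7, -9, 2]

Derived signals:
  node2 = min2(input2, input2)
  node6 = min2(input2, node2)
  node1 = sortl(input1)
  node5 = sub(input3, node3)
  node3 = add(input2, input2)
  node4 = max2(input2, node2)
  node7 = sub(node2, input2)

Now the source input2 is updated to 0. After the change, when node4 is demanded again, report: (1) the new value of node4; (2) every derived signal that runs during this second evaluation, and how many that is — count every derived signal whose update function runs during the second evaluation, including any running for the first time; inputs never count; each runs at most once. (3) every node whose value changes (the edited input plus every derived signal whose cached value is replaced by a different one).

node4 now evaluates to 0.
Run set: node2, node4 (2 run).
Changed values: input2, node2, node4.

Initial pass — values computed on the first demand:
  node2 = min2(-7, -7) = -7
  node4 = max2(-7, -7) = -7

Second demand — change propagation:
  node2: re-runs because input2 -7->0; input2 -7->0; new result 0.
  node4: re-runs because input2 -7->0; node2 -7->0; new result 0.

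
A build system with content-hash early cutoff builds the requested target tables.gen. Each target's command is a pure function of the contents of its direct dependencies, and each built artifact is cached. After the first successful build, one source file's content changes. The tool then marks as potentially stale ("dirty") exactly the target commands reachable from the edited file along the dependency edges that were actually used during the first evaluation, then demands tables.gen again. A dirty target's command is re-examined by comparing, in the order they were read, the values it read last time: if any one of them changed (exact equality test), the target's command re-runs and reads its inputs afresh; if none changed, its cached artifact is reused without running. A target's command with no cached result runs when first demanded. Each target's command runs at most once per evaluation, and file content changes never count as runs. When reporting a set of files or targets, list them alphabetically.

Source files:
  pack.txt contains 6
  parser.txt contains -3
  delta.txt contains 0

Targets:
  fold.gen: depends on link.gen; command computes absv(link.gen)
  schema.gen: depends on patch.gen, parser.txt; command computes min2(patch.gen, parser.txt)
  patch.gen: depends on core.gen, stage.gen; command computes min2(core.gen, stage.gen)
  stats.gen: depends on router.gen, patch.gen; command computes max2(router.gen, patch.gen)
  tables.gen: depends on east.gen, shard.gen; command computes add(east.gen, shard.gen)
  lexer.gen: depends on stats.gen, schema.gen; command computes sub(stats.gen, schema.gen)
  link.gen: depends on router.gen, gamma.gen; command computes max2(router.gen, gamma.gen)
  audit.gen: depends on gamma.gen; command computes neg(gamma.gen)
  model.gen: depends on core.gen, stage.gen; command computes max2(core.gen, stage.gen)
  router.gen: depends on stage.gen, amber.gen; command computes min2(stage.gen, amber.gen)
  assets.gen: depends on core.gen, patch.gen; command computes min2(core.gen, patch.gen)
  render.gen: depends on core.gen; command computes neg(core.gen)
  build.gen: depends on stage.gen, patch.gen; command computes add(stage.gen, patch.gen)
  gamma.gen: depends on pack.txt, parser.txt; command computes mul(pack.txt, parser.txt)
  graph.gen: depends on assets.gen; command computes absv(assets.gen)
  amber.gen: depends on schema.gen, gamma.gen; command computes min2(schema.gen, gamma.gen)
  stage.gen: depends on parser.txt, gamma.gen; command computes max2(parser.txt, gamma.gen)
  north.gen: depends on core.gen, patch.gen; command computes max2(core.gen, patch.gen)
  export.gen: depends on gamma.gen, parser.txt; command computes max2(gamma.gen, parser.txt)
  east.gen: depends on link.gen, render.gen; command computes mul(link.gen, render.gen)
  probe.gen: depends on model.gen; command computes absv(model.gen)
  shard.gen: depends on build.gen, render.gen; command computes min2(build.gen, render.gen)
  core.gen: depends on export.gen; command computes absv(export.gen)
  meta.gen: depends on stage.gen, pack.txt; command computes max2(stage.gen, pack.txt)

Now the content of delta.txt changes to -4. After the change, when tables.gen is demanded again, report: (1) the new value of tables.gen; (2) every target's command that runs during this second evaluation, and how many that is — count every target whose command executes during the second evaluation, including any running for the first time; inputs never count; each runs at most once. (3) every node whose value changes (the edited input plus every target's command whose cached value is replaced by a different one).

New value of tables.gen: 48.
Target commands that run: none — 0 in total.
Values that change: delta.txt.
Key observation: delta.txt is never demanded by the output, so the edit triggers no recomputation at all.

First evaluation (everything demanded from the output):
  gamma.gen = mul(6, -3) = -18
  export.gen = max2(-18, -3) = -3
  core.gen = absv(-3) = 3
  render.gen = neg(3) = -3
  stage.gen = max2(-3, -18) = -3
  patch.gen = min2(3, -3) = -3
  build.gen = add(-3, -3) = -6
  schema.gen = min2(-3, -3) = -3
  amber.gen = min2(-3, -18) = -18
  router.gen = min2(-3, -18) = -18
  link.gen = max2(-18, -18) = -18
  east.gen = mul(-18, -3) = 54
  shard.gen = min2(-6, -3) = -6
  tables.gen = add(54, -6) = 48

Propagation after the edit:
  delta.txt feeds no computation that the output demands — nothing is marked dirty and nothing runs.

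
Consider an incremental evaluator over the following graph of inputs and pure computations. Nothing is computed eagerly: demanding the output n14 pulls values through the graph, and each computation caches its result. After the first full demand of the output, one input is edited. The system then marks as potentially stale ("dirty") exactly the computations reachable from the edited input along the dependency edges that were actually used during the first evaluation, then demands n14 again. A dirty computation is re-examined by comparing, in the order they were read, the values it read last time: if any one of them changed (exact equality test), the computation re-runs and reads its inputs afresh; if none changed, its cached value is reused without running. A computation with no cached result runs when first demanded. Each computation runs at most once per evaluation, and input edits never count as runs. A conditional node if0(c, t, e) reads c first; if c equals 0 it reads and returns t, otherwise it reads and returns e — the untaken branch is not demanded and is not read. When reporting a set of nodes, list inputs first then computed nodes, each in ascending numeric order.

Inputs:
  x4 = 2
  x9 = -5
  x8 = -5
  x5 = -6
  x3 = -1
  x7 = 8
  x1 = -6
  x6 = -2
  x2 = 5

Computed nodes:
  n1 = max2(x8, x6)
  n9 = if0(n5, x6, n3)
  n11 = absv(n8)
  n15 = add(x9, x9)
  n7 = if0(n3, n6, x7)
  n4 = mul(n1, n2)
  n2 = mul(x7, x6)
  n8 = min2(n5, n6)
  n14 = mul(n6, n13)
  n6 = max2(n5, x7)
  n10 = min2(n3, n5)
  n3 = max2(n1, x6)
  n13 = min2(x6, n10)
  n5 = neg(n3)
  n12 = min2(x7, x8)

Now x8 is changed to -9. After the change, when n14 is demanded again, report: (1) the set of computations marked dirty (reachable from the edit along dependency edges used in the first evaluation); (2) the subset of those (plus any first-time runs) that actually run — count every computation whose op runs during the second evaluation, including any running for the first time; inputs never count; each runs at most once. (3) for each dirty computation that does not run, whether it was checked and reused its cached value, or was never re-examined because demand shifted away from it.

Initial pass — values computed on the first demand:
  n1 = max2(-5, -2) = -2
  n3 = max2(-2, -2) = -2
  n5 = neg(-2) = 2
  n6 = max2(2, 8) = 8
  n10 = min2(-2, 2) = -2
  n13 = min2(-2, -2) = -2
  n14 = mul(8, -2) = -16

Second demand — change propagation:
  n1: re-runs because x8 -5->-9; new result -2 (unchanged).
  n3: re-examined; everything it read last time is the same (n1 unchanged, x6 unchanged) — cache -2 kept, no run.
  n5: re-examined; everything it read last time is the same (n3 unchanged) — cache 2 kept, no run.
  n6: re-examined; everything it read last time is the same (n5 unchanged, x7 unchanged) — cache 8 kept, no run.
  n10: re-examined; everything it read last time is the same (n3 unchanged, n5 unchanged) — cache -2 kept, no run.
  n13: re-examined; everything it read last time is the same (x6 unchanged, n10 unchanged) — cache -2 kept, no run.
  n14: re-examined; everything it read last time is the same (n6 unchanged, n13 unchanged) — cache -16 kept, no run.

The important point: n1 recomputes to an identical value, and the output ends up unchanged.

Dirty set: n1, n3, n5, n6, n10, n13, n14.
Run set: n1 (1 run).
Re-examined without running (cache reused): n3, n5, n6, n10, n13, n14.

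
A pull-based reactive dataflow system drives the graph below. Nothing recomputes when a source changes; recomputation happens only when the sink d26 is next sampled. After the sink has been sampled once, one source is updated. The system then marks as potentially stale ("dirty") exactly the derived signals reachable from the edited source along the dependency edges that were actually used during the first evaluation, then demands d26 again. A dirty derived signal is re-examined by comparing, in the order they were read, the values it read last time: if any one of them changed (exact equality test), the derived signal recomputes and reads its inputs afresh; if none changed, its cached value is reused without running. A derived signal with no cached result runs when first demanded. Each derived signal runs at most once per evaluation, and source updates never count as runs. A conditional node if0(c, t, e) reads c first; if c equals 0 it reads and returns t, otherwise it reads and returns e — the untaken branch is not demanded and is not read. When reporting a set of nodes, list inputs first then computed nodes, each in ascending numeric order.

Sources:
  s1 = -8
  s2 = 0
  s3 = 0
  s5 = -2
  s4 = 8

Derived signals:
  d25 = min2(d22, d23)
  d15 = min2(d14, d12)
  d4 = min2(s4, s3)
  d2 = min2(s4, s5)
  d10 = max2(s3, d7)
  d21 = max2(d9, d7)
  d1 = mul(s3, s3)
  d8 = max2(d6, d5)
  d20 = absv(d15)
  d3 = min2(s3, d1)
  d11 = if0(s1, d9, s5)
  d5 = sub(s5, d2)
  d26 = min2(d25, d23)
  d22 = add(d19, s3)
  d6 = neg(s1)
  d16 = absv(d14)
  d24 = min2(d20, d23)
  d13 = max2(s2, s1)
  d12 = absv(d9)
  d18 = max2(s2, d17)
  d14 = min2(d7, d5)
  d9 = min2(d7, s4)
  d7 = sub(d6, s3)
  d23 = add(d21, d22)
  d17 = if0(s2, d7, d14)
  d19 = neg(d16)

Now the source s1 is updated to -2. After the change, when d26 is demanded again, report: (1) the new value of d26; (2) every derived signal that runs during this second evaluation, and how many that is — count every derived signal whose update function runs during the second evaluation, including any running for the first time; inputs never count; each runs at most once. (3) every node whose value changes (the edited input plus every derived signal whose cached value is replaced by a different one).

First evaluation (everything demanded from the output):
  d2 = min2(8, -2) = -2
  d5 = sub(-2, -2) = 0
  d6 = neg(-8) = 8
  d7 = sub(8, 0) = 8
  d9 = min2(8, 8) = 8
  d14 = min2(8, 0) = 0
  d16 = absv(0) = 0
  d19 = neg(0) = 0
  d21 = max2(8, 8) = 8
  d22 = add(0, 0) = 0
  d23 = add(8, 0) = 8
  d25 = min2(0, 8) = 0
  d26 = min2(0, 8) = 0

Propagation after the edit:
  d6: runs — s1 -8->-2; result 2.
  d7: runs — d6 8->2; result 2.
  d9: runs — d7 8->2; result 2.
  d14: runs — d7 8->2; result 0 (same value as before).
  d16: checked — values it read are unchanged (d14 unchanged); reused cached 0 without running.
  d19: checked — values it read are unchanged (d16 unchanged); reused cached 0 without running.
  d21: runs — d9 8->2; d7 8->2; result 2.
  d22: checked — values it read are unchanged (d19 unchanged, s3 unchanged); reused cached 0 without running.
  d23: runs — d21 8->2; result 2.
  d25: runs — d23 8->2; result 0 (same value as before).
  d26: runs — d23 8->2; result 0 (same value as before).

Key observation: the cutoff stops propagation at d16 — its inputs' values are unchanged, so it reuses its cache.

New value of d26: 0.
Derived signals that run: d6, d7, d9, d14, d21, d23, d25, d26 — 8 in total.
Values that change: s1, d6, d7, d9, d21, d23.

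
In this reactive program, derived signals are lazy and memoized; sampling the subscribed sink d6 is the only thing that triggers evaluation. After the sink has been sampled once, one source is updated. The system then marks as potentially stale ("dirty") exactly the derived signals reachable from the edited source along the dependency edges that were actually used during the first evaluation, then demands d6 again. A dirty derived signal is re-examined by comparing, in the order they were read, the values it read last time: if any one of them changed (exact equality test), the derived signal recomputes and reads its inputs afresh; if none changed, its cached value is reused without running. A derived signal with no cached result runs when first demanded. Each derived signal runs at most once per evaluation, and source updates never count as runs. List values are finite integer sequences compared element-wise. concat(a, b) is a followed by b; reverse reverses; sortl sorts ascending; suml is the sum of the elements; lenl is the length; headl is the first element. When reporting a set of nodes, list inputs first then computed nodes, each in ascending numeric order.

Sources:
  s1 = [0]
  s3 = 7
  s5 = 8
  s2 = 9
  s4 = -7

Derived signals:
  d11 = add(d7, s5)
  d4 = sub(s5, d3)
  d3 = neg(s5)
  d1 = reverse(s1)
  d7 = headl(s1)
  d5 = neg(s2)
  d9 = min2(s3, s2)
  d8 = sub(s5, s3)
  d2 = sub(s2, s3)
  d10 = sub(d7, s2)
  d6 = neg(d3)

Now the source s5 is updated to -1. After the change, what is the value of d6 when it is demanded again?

Demanding d6 again yields -1.

First demand of the output computes:
  d3 = neg(8) = -8
  d6 = neg(-8) = 8

After the edit, cleaning proceeds:
  d3: a read changed (s5 8->-1) — executes, giving 1.
  d6: a read changed (d3 -8->1) — executes, giving -1.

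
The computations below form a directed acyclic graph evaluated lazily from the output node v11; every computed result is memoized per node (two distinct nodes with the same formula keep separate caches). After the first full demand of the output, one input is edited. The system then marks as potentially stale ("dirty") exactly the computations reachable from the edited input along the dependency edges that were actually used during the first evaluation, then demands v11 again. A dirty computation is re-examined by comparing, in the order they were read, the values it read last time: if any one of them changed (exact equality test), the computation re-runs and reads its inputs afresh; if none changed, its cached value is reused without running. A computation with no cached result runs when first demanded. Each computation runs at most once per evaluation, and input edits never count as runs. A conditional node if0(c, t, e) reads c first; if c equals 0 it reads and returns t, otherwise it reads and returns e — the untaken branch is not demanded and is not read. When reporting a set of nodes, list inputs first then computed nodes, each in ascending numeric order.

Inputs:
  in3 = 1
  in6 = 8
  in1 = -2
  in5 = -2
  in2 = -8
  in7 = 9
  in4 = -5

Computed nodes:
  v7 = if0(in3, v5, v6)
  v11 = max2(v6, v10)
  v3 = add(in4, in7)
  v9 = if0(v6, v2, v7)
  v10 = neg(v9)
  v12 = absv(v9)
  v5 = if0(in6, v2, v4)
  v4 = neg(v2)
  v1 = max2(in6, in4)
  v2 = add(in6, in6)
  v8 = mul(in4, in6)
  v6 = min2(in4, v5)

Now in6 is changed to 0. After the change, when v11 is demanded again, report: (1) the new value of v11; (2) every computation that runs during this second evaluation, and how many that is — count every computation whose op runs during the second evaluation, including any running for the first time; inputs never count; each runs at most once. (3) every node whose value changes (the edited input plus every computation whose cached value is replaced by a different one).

Demanding v11 again yields 5.
7 computations run: v2, v5, v6, v7, v9, v10, v11.
The nodes whose values change: in6, v2, v5, v6, v7, v9, v10, v11.
Note the branch switch — demand abandons v4, which is never re-examined.

First demand of the output computes:
  v2 = add(8, 8) = 16
  v4 = neg(16) = -16
  v5 = if0(in6=8 -> else branch v4) = -16
  v6 = min2(-5, -16) = -16
  v7 = if0(in3=1 -> else branch v6) = -16
  v9 = if0(v6=-16 -> else branch v7) = -16
  v10 = neg(-16) = 16
  v11 = max2(-16, 16) = 16

After the edit, cleaning proceeds:
  v2: a read changed (in6 8->0; in6 8->0) — executes, giving 0.
  v4: stays stale; no demand reaches it after the flip.
  v5: a read changed (in6 8->0) — executes, giving 0.
  v6: a read changed (v5 -16->0) — executes, giving -5.
  v7: a read changed (v6 -16->-5) — executes, giving -5.
  v9: a read changed (v6 -16->-5; v7 -16->-5) — executes, giving -5.
  v10: a read changed (v9 -16->-5) — executes, giving 5.
  v11: a read changed (v6 -16->-5; v10 16->5) — executes, giving 5.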